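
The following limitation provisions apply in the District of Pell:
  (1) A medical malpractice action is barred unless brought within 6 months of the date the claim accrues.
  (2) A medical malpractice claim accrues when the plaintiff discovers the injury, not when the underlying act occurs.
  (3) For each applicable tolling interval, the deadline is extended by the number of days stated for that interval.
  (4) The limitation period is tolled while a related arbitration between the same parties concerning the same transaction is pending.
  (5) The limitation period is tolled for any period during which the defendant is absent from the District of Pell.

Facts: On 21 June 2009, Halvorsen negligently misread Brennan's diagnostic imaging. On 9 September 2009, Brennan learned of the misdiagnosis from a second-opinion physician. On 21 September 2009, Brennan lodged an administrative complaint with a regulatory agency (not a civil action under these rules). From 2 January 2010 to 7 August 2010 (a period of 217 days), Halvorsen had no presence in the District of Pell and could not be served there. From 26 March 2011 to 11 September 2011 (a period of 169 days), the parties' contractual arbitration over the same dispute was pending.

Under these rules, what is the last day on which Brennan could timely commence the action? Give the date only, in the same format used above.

12 October 2010

Accrual is tied to discovery, so the period began on 9 September 2009 rather than on 21 June 2009 when the act occurred.
The untolled deadline — 6 months after 9 September 2009 — is 9 March 2010.
Because the defendant's absence from the jurisdiction ran from 2 January 2010 to 7 August 2010, the deadline is extended by 217 days to 12 October 2010.
The pending related arbitration starting 26 March 2011 came too late — the period had run on 12 October 2010 — and so does not extend the deadline.
None of the other events listed affects the running of the period under the stated rules.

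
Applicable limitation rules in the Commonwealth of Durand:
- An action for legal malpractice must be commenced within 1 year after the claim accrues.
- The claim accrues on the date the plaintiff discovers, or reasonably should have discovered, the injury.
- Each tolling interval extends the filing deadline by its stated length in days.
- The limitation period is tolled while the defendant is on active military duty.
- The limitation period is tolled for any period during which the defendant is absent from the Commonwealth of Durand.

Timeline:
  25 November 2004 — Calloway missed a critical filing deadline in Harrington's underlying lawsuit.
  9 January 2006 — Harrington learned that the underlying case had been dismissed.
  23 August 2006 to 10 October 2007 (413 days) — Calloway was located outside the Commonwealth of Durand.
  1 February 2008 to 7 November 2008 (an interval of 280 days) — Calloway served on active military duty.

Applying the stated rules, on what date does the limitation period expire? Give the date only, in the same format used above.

Accrual is tied to discovery, so the period began on 9 January 2006 rather than on 25 November 2004 when the act occurred.
1 year from 9 January 2006 is 9 January 2007.
The defendant's absence from the jurisdiction from 23 August 2006 to 10 October 2007 tolled the period for 413 days, extending the deadline to 26 February 2008.
The period was tolled for 280 days by the defendant's active military service (1 February 2008 to 7 November 2008), pushing the deadline to 2 December 2008.

2 December 2008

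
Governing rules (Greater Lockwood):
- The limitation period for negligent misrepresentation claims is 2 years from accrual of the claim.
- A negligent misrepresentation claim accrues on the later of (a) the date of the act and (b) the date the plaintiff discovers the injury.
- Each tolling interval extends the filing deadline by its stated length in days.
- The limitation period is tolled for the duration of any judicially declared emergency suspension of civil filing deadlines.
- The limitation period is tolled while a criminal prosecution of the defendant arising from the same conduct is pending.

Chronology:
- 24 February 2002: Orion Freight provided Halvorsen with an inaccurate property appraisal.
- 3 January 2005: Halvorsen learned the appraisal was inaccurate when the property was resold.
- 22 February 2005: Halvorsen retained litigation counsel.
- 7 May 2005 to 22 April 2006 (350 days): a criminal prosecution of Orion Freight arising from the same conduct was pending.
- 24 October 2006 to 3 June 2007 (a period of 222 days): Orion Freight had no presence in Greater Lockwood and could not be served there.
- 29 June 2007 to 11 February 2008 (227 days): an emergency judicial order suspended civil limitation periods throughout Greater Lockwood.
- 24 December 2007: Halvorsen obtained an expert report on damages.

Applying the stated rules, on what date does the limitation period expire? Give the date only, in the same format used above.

Because discovery on 3 January 2005 post-dates the 24 February 2002 act, accrual under the later-of rule falls on 3 January 2005.
Adding the 2 years base period to 3 January 2005 gives a deadline of 3 January 2007, before any tolling.
The period was tolled for 350 days by the pending criminal prosecution (7 May 2005 to 22 April 2006), pushing the deadline to 19 December 2007.
The period was tolled for 227 days by the emergency suspension of filing deadlines (29 June 2007 to 11 February 2008), pushing the deadline to 2 August 2008.
The defendant's absence from the jurisdiction from 24 October 2006 to 3 June 2007 does not toll the period, because no stated rule makes the defendant's absence a tolling event.
The other events in the timeline have no effect on the limitation period under the stated rules.

2 August 2008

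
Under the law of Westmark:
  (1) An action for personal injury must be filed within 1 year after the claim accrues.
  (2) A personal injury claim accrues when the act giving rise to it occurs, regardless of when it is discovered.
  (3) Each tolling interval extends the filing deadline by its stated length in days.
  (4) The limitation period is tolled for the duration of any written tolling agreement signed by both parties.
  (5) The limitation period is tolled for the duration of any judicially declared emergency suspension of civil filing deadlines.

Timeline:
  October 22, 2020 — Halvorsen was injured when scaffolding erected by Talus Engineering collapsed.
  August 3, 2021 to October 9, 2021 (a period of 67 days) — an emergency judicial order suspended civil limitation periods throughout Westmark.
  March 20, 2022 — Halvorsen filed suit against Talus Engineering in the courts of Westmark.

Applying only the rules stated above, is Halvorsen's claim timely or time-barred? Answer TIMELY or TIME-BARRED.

The limitation period began to run on October 22, 2020.
1 year from October 22, 2020 is October 22, 2021.
The period was tolled for 67 days by the emergency suspension of filing deadlines (August 3, 2021 to October 9, 2021), pushing the deadline to December 28, 2021.
The March 20, 2022 filing falls after the December 28, 2021 deadline; the claim is time-barred.

TIME-BARRED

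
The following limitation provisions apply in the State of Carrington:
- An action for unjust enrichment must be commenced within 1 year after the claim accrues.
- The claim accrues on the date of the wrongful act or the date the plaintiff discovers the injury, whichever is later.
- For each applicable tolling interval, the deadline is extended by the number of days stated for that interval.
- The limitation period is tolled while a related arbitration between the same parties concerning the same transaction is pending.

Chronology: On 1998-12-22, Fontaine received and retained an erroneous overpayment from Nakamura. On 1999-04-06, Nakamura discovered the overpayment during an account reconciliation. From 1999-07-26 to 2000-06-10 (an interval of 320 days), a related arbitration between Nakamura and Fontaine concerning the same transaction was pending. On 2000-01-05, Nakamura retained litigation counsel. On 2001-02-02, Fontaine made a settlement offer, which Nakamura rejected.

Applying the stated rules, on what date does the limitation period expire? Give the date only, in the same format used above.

The claim accrued on 1999-04-06 — the later of the 1998-12-22 act and the 1999-04-06 discovery.
The untolled deadline — 1 year after 1999-04-06 — is 2000-04-06.
Because the pending related arbitration ran from 1999-07-26 to 2000-06-10, the deadline is extended by 320 days to 2001-02-20.
None of the other events listed affects the running of the period under the stated rules.

2001-02-20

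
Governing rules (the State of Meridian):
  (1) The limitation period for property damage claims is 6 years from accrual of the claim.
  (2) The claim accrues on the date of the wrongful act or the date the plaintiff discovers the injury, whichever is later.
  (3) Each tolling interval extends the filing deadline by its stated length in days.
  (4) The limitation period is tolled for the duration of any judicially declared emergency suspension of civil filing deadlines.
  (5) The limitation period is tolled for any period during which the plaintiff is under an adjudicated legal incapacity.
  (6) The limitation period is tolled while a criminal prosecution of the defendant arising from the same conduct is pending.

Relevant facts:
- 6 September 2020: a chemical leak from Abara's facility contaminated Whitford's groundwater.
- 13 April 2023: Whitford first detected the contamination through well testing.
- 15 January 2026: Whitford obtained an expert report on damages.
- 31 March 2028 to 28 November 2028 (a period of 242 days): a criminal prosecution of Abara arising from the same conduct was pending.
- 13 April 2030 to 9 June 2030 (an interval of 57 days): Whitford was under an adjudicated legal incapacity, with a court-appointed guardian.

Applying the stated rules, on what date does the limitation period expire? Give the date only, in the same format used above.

Taking the later of the act (6 September 2020) and discovery (13 April 2023), the claim accrued on 13 April 2023.
Adding the 6 years base period to 13 April 2023 gives a deadline of 13 April 2029, before any tolling.
Because the pending criminal prosecution ran from 31 March 2028 to 28 November 2028, the deadline is extended by 242 days to 11 December 2029.
The plaintiff's legal incapacity from 13 April 2030 to 9 June 2030 began after the period had already run on 11 December 2029, so it has no tolling effect.
Nothing else in the chronology tolls or restarts the period.

11 December 2029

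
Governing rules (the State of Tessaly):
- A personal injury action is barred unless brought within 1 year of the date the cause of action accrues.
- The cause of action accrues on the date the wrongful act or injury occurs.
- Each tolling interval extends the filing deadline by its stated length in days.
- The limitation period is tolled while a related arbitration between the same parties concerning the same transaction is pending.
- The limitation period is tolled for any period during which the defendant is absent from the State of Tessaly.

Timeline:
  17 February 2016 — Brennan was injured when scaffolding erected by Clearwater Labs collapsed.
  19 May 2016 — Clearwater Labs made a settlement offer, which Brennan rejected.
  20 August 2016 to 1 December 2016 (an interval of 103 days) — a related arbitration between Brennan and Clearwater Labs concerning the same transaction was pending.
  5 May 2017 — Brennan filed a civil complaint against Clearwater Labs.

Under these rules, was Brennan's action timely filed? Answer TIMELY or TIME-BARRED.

TIMELY

The cause of action accrued on 17 February 2016, the date of the act.
Adding the 1 year base period to 17 February 2016 gives a deadline of 17 February 2017, before any tolling.
The pending related arbitration from 20 August 2016 to 1 December 2016 tolled the period for 103 days, extending the deadline to 31 May 2017.
The other events in the timeline have no effect on the limitation period under the stated rules.
The 5 May 2017 filing precedes the 31 May 2017 deadline; the claim is timely.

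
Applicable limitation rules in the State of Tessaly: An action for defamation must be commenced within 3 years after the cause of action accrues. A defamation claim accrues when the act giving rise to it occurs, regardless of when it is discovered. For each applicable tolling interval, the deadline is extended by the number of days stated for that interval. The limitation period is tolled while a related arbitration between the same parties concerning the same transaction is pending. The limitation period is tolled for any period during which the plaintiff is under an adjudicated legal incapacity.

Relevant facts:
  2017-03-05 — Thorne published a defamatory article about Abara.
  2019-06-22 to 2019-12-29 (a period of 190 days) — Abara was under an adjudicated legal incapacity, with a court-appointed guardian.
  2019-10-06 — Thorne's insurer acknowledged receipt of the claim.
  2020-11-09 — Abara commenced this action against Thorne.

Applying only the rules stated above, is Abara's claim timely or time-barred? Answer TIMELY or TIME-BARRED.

The claim accrued on 2017-03-05, when the wrongful act occurred.
The untolled deadline — 3 years after 2017-03-05 — is 2020-03-05.
The period was tolled for 190 days by the plaintiff's legal incapacity (2019-06-22 to 2019-12-29), pushing the deadline to 2020-09-11.
The other events in the timeline have no effect on the limitation period under the stated rules.
Filing on 2020-11-09 missed the 2020-09-11 deadline — the action is time-barred.

TIME-BARRED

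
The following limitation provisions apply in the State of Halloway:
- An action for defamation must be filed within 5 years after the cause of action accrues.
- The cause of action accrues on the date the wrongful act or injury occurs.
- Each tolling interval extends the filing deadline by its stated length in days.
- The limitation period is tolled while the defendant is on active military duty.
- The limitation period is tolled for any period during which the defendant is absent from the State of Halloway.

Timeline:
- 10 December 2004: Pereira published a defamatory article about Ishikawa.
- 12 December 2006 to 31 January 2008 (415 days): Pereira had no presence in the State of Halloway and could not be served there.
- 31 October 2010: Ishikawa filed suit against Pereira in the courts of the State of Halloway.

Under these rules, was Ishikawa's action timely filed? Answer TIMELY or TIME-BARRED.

The limitation period began to run on 10 December 2004.
Adding the 5 years base period to 10 December 2004 gives a deadline of 10 December 2009, before any tolling.
Because the defendant's absence from the jurisdiction ran from 12 December 2006 to 31 January 2008, the deadline is extended by 415 days to 29 January 2011.
The 31 October 2010 filing precedes the 29 January 2011 deadline; the claim is timely.

TIMELY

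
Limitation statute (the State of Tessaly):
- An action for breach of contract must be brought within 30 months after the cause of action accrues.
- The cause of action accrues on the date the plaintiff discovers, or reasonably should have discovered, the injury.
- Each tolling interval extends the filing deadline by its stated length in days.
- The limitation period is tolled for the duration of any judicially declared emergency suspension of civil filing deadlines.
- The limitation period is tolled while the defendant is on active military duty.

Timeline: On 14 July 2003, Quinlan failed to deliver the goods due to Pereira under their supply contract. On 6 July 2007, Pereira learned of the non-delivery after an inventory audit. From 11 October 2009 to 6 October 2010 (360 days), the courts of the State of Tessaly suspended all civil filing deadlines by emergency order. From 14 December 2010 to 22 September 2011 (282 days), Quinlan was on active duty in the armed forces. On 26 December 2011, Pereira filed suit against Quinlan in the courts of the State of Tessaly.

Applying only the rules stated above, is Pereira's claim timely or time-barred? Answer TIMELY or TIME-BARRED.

The claim did not accrue until Pereira discovered the injury on 6 July 2007; the 14 July 2003 act date does not start the clock under the stated rule.
30 months from 6 July 2007 is 6 January 2010.
The period was tolled for 360 days by the emergency suspension of filing deadlines (11 October 2009 to 6 October 2010), pushing the deadline to 1 January 2011.
The defendant's active military service from 14 December 2010 to 22 September 2011 tolled the period for 282 days, extending the deadline to 10 October 2011.
Filing on 26 December 2011 missed the 10 October 2011 deadline — the action is time-barred.

TIME-BARRED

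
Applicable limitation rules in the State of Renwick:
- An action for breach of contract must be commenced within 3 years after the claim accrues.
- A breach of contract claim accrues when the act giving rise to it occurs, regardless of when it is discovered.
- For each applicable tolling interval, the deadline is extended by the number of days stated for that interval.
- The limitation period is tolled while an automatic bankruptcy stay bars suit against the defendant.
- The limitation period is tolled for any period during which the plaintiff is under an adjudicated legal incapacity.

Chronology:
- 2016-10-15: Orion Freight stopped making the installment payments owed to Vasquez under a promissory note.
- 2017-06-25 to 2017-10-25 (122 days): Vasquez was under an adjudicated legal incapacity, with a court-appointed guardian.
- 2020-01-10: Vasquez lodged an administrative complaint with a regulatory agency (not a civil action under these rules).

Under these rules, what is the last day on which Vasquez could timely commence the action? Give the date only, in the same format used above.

2020-02-14

The claim accrued on 2016-10-15, when the wrongful act occurred.
The untolled deadline — 3 years after 2016-10-15 — is 2019-10-15.
Because the plaintiff's legal incapacity ran from 2017-06-25 to 2017-10-25, the deadline is extended by 122 days to 2020-02-14.
Nothing else in the chronology tolls or restarts the period.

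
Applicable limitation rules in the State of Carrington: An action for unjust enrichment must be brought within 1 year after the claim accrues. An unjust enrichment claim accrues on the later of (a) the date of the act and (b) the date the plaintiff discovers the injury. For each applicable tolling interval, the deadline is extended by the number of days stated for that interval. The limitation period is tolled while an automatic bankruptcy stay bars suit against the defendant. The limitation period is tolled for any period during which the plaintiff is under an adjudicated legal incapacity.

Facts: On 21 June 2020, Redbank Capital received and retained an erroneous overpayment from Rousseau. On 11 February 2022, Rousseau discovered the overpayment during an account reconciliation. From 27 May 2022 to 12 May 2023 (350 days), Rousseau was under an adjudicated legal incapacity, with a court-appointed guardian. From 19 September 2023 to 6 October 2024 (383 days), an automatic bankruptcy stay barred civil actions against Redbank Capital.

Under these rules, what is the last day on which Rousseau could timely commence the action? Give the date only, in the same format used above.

Taking the later of the act (21 June 2020) and discovery (11 February 2022), the claim accrued on 11 February 2022.
1 year from 11 February 2022 is 11 February 2023.
The plaintiff's legal incapacity from 27 May 2022 to 12 May 2023 tolled the period for 350 days, extending the deadline to 27 January 2024.
The automatic bankruptcy stay from 19 September 2023 to 6 October 2024 tolled the period for 383 days, extending the deadline to 13 February 2025.

13 February 2025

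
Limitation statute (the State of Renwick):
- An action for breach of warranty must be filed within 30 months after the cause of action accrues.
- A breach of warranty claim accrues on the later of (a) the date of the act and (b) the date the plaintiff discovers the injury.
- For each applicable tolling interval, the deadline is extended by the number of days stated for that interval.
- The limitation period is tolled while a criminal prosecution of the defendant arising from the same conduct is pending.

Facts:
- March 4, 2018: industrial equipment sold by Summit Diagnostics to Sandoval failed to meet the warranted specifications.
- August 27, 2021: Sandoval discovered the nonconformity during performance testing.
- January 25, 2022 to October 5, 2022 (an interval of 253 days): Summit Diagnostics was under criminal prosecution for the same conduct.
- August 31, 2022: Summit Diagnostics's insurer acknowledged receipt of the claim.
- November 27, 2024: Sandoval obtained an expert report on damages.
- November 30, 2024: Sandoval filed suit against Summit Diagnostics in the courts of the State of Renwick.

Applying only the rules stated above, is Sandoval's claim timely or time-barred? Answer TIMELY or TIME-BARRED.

Because discovery on August 27, 2021 post-dates the March 4, 2018 act, accrual under the later-of rule falls on August 27, 2021.
30 months from August 27, 2021 is February 27, 2024.
The period was tolled for 253 days by the pending criminal prosecution (January 25, 2022 to October 5, 2022), pushing the deadline to November 6, 2024.
None of the other events listed affects the running of the period under the stated rules.
Filing on November 30, 2024 missed the November 6, 2024 deadline — the action is time-barred.

TIME-BARRED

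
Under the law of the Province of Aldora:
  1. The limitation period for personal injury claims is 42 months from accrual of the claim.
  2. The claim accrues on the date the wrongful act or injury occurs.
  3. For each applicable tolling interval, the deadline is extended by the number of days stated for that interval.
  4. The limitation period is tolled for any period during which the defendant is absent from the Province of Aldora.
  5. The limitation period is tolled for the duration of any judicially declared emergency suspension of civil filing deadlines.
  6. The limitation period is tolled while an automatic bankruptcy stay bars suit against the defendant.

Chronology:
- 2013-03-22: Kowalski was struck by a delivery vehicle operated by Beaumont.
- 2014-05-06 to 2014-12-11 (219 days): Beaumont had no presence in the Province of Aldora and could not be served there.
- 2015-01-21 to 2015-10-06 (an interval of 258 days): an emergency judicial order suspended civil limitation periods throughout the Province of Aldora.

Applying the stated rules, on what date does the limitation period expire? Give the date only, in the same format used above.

The limitation period began to run on 2013-03-22.
42 months from 2013-03-22 is 2016-09-22.
The period was tolled for 219 days by the defendant's absence from the jurisdiction (2014-05-06 to 2014-12-11), pushing the deadline to 2017-04-29.
The emergency suspension of filing deadlines from 2015-01-21 to 2015-10-06 tolled the period for 258 days, extending the deadline to 2018-01-12.

2018-01-12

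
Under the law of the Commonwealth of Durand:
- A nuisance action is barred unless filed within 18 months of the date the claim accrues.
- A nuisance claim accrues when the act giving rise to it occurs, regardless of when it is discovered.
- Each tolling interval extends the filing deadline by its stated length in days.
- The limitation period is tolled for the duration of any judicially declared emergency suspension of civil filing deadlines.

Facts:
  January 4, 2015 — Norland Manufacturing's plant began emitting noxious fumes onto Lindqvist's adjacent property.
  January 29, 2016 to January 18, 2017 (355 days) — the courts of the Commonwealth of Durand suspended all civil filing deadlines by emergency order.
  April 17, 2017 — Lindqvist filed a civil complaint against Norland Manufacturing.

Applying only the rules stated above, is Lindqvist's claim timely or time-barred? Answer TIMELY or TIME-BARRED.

The claim accrued on January 4, 2015, when the wrongful act occurred.
18 months from January 4, 2015 is July 4, 2016.
The emergency suspension of filing deadlines from January 29, 2016 to January 18, 2017 tolled the period for 355 days, extending the deadline to June 24, 2017.
Lindqvist filed on April 17, 2017, before the June 24, 2017 deadline, so the action is timely.

TIMELY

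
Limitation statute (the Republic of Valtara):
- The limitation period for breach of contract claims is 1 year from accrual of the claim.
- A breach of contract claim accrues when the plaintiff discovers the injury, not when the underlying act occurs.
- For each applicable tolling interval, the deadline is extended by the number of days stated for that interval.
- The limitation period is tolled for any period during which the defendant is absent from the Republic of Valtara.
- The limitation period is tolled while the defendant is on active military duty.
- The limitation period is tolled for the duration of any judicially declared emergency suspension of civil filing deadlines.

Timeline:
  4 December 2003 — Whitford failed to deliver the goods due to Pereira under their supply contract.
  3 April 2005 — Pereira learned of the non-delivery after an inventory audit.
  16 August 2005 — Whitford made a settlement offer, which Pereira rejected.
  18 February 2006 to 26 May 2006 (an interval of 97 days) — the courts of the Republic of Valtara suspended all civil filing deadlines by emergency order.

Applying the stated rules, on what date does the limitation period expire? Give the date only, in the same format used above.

9 July 2006

The claim did not accrue until Pereira discovered the injury on 3 April 2005; the 4 December 2003 act date does not start the clock under the stated rule.
The untolled deadline — 1 year after 3 April 2005 — is 3 April 2006.
The period was tolled for 97 days by the emergency suspension of filing deadlines (18 February 2006 to 26 May 2006), pushing the deadline to 9 July 2006.
None of the other events listed affects the running of the period under the stated rules.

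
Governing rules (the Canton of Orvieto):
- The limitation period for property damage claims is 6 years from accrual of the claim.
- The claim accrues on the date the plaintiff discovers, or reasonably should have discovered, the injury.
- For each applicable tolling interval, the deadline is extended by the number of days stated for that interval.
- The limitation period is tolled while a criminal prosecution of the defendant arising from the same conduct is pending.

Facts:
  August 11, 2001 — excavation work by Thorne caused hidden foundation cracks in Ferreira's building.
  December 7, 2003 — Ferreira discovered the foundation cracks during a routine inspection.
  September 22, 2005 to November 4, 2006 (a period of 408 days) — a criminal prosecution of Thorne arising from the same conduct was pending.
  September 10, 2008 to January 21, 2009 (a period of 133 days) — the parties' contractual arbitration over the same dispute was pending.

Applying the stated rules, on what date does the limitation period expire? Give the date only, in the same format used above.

January 19, 2011

The claim did not accrue until Ferreira discovered the injury on December 7, 2003; the August 11, 2001 act date does not start the clock under the stated rule.
6 years from December 7, 2003 is December 7, 2009.
The period was tolled for 408 days by the pending criminal prosecution (September 22, 2005 to November 4, 2006), pushing the deadline to January 19, 2011.
The pending related arbitration from September 10, 2008 to January 21, 2009 does not toll the period, because no stated rule makes a pending arbitration a tolling event.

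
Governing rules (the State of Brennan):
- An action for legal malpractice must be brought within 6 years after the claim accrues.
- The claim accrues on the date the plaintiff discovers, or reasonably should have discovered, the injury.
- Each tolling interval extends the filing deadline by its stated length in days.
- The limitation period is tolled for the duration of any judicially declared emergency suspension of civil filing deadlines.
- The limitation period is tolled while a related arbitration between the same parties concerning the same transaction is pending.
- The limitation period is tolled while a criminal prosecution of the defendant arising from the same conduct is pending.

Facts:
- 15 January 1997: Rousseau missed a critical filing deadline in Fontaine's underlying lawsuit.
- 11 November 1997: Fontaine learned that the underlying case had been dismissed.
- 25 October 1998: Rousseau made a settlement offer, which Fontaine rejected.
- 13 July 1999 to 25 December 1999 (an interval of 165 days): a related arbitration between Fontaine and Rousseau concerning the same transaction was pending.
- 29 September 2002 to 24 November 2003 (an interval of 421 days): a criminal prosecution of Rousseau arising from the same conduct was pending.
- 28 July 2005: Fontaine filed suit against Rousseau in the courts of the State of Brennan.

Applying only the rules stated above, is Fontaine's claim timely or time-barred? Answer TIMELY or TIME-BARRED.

TIME-BARRED

The claim did not accrue until Fontaine discovered the injury on 11 November 1997; the 15 January 1997 act date does not start the clock under the stated rule.
6 years from 11 November 1997 is 11 November 2003.
The period was tolled for 165 days by the pending related arbitration (13 July 1999 to 25 December 1999), pushing the deadline to 24 April 2004.
The pending criminal prosecution from 29 September 2002 to 24 November 2003 tolled the period for 421 days, extending the deadline to 19 June 2005.
The other events in the timeline have no effect on the limitation period under the stated rules.
Fontaine filed on 28 July 2005, after the 19 June 2005 deadline, so the action is time-barred.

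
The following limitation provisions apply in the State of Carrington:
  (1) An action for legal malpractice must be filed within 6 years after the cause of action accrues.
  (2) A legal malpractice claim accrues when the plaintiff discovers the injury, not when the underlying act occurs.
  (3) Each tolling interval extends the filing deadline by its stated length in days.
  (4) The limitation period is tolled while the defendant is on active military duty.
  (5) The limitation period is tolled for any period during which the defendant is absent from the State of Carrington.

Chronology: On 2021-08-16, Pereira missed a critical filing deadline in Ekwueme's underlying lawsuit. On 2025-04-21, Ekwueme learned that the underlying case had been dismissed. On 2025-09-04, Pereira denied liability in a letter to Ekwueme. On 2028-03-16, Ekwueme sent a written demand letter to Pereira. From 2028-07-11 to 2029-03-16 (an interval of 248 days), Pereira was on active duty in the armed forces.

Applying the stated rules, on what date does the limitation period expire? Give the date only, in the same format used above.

Accrual is tied to discovery, so the period began on 2025-04-21 rather than on 2021-08-16 when the act occurred.
Adding the 6 years base period to 2025-04-21 gives a deadline of 2031-04-21, before any tolling.
The period was tolled for 248 days by the defendant's active military service (2028-07-11 to 2029-03-16), pushing the deadline to 2031-12-25.
The other events in the timeline have no effect on the limitation period under the stated rules.

2031-12-25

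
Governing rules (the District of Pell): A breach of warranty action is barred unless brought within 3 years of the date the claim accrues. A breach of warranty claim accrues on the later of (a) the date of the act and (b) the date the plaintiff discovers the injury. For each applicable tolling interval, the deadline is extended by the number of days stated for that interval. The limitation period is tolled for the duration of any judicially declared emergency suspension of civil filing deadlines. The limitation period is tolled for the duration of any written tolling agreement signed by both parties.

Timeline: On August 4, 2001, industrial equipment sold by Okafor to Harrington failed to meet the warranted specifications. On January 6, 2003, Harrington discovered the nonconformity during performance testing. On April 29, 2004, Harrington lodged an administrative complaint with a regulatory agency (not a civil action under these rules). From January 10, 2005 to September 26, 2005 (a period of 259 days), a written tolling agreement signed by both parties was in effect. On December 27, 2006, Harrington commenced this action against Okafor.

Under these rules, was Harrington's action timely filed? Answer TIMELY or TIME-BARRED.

The claim accrued on January 6, 2003 — the later of the August 4, 2001 act and the January 6, 2003 discovery.
Adding the 3 years base period to January 6, 2003 gives a deadline of January 6, 2006, before any tolling.
The period was tolled for 259 days by the written tolling agreement (January 10, 2005 to September 26, 2005), pushing the deadline to September 22, 2006.
Nothing else in the chronology tolls or restarts the period.
The December 27, 2006 filing falls after the September 22, 2006 deadline; the claim is time-barred.

TIME-BARRED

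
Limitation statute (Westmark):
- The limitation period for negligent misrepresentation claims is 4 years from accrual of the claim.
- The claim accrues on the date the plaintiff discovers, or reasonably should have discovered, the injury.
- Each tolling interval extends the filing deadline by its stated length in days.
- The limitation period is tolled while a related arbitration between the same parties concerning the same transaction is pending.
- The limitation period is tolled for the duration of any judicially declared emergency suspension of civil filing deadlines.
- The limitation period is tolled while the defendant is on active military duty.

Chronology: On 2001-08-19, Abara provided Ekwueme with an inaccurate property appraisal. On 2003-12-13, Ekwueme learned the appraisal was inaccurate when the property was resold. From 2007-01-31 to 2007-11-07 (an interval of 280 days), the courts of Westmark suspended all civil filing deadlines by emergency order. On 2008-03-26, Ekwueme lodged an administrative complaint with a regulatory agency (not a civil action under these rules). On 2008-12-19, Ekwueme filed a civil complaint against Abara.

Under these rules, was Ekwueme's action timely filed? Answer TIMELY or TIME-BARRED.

TIME-BARRED

The claim did not accrue until Ekwueme discovered the injury on 2003-12-13; the 2001-08-19 act date does not start the clock under the stated rule.
4 years from 2003-12-13 is 2007-12-13.
The emergency suspension of filing deadlines from 2007-01-31 to 2007-11-07 tolled the period for 280 days, extending the deadline to 2008-09-18.
Nothing else in the chronology tolls or restarts the period.
The 2008-12-19 filing falls after the 2008-09-18 deadline; the claim is time-barred.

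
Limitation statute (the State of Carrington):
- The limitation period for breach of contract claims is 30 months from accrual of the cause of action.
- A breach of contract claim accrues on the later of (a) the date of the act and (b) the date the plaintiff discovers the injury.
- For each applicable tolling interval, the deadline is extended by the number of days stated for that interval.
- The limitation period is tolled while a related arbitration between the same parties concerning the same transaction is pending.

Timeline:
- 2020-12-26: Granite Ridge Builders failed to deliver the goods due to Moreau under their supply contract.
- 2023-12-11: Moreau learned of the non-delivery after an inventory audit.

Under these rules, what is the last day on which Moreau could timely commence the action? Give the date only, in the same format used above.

2026-06-11

Taking the later of the act (2020-12-26) and discovery (2023-12-11), the claim accrued on 2023-12-11.
30 months from 2023-12-11 is 2026-06-11.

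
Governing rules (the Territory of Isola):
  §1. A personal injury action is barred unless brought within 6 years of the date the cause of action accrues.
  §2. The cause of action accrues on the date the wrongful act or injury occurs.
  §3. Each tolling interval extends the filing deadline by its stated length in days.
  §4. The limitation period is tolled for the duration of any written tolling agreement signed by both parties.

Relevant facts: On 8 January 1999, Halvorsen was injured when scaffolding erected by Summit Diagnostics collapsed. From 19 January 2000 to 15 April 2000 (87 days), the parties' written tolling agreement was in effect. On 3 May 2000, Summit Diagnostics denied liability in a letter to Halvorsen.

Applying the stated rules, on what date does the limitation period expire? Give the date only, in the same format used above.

5 April 2005

The cause of action accrued on 8 January 1999, the date of the act.
Adding the 6 years base period to 8 January 1999 gives a deadline of 8 January 2005, before any tolling.
The written tolling agreement from 19 January 2000 to 15 April 2000 tolled the period for 87 days, extending the deadline to 5 April 2005.
The other events in the timeline have no effect on the limitation period under the stated rules.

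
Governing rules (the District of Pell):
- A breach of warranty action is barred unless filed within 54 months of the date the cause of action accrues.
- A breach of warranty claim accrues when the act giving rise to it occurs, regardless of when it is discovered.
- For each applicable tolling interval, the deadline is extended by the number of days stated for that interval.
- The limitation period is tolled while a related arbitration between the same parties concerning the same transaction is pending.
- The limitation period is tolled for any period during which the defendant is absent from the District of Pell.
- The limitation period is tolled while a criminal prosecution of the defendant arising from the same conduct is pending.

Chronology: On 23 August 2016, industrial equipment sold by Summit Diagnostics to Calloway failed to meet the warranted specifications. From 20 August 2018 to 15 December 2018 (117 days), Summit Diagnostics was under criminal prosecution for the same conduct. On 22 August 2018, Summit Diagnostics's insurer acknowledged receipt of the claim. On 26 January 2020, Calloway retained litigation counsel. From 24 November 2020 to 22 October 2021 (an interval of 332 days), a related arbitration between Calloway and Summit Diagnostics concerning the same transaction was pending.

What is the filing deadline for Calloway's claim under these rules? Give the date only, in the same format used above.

The claim accrued on 23 August 2016, when the wrongful act occurred.
The untolled deadline — 54 months after 23 August 2016 — is 23 February 2021.
The period was tolled for 117 days by the pending criminal prosecution (20 August 2018 to 15 December 2018), pushing the deadline to 20 June 2021.
Because the pending related arbitration ran from 24 November 2020 to 22 October 2021, the deadline is extended by 332 days to 18 May 2022.
None of the other events listed affects the running of the period under the stated rules.

18 May 2022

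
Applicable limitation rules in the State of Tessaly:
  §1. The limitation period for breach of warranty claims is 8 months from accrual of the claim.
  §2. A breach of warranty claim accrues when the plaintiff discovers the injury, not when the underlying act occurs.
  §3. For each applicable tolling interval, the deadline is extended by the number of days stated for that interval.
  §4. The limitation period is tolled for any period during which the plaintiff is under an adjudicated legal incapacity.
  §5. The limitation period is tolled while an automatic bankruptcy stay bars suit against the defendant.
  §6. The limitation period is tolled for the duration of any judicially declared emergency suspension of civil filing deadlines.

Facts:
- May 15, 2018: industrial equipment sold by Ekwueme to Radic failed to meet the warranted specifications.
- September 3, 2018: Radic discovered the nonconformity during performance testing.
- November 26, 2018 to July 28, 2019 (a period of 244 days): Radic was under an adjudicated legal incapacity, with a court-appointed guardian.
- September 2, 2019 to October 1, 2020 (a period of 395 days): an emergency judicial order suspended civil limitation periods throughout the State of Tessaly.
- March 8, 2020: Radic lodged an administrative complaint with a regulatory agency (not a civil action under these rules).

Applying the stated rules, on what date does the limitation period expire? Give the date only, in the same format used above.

Accrual is tied to discovery, so the period began on September 3, 2018 rather than on May 15, 2018 when the act occurred.
The untolled deadline — 8 months after September 3, 2018 — is May 3, 2019.
The period was tolled for 244 days by the plaintiff's legal incapacity (November 26, 2018 to July 28, 2019), pushing the deadline to January 2, 2020.
Because the emergency suspension of filing deadlines ran from September 2, 2019 to October 1, 2020, the deadline is extended by 395 days to January 31, 2021.
Nothing else in the chronology tolls or restarts the period.

January 31, 2021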